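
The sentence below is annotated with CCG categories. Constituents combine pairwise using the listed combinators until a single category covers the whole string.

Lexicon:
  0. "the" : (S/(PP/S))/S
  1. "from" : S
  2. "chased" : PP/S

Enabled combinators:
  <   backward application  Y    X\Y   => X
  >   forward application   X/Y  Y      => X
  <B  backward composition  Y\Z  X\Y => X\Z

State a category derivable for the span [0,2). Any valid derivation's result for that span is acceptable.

[0,3] S   >
  [0,2] S/(PP/S)   >
    [0,1] "the" : (S/(PP/S))/S
    [1,2] "from" : S
  [2,3] "chased" : PP/S

S/(PP/S)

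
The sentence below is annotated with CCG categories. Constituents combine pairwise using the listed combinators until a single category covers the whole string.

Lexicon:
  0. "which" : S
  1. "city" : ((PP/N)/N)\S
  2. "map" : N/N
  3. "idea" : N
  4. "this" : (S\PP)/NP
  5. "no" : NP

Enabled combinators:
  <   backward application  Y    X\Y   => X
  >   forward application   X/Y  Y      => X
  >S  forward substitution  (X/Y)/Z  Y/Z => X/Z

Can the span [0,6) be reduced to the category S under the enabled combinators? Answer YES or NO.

[0,6] S   <
  [0,4] PP   >
    [0,3] PP/N   >S
      [0,2] (PP/N)/N   <
        [0,1] "which" : S
        [1,2] "city" : ((PP/N)/N)\S
      [2,3] "map" : N/N
    [3,4] "idea" : N
  [4,6] S\PP   >
    [4,5] "this" : (S\PP)/NP
    [5,6] "no" : NP

YES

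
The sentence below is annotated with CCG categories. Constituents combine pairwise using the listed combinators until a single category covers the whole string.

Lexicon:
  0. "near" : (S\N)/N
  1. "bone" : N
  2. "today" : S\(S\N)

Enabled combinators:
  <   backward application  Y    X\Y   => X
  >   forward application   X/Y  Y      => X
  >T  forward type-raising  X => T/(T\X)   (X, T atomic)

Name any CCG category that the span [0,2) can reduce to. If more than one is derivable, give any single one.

[0,3] S   <
  [0,2] S\N   >
    [0,1] "near" : (S\N)/N
    [1,2] "bone" : N
  [2,3] "today" : S\(S\N)

S\N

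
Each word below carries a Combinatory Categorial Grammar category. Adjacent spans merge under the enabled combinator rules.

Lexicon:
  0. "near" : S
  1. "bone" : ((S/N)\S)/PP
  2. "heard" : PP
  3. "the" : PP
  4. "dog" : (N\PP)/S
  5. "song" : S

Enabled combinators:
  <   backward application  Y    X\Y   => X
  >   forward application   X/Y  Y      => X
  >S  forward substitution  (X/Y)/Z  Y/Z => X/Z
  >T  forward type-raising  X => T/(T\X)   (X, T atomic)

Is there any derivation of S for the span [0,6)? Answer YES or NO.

[0,6] S   >
  [0,3] S/N   <
    [0,1] "near" : S
    [1,3] (S/N)\S   >
      [1,2] "bone" : ((S/N)\S)/PP
      [2,3] "heard" : PP
  [3,6] N   >
    [3,4] N/(N\PP)   >T
      [3,4] "the" : PP
    [4,6] N\PP   >
      [4,5] "dog" : (N\PP)/S
      [5,6] "song" : S

YES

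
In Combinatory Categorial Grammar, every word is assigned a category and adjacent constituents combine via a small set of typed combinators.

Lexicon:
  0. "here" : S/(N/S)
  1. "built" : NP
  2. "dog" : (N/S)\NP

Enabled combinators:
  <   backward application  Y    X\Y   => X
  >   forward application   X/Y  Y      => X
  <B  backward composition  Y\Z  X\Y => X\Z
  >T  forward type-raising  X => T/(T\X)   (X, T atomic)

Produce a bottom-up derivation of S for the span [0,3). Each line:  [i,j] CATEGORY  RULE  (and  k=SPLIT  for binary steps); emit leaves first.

[0,1] S/(N/S)  lex  "here"
[1,2] NP  lex  "built"
[2,3] (N/S)\NP  lex  "dog"
[1,3] N/S  <  k=2
[0,3] S  >  k=1

[0,3] S   >
  [0,1] "here" : S/(N/S)
  [1,3] N/S   <
    [1,2] "built" : NP
    [2,3] "dog" : (N/S)\NP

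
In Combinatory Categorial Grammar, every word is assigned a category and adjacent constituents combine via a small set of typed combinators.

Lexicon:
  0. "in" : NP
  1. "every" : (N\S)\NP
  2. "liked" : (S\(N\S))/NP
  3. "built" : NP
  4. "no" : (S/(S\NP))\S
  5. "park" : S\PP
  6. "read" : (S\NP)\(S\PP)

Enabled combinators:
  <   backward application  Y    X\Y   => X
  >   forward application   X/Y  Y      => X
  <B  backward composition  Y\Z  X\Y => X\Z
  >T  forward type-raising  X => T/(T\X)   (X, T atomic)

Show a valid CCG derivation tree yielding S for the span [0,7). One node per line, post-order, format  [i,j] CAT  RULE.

[0,1] NP  lex  "in"
[1,2] (N\S)\NP  lex  "every"
[0,2] N\S  <  k=1
[2,3] (S\(N\S))/NP  lex  "liked"
[3,4] NP  lex  "built"
[2,4] S\(N\S)  >  k=3
[0,4] S  <  k=2
[4,5] (S/(S\NP))\S  lex  "no"
[0,5] S/(S\NP)  <  k=4
[5,6] S\PP  lex  "park"
[6,7] (S\NP)\(S\PP)  lex  "read"
[5,7] S\NP  <  k=6
[0,7] S  >  k=5

[0,7] S   >
  [0,5] S/(S\NP)   <
    [0,4] S   <
      [0,2] N\S   <
        [0,1] "in" : NP
        [1,2] "every" : (N\S)\NP
      [2,4] S\(N\S)   >
        [2,3] "liked" : (S\(N\S))/NP
        [3,4] "built" : NP
    [4,5] "no" : (S/(S\NP))\S
  [5,7] S\NP   <
    [5,6] "park" : S\PP
    [6,7] "read" : (S\NP)\(S\PP)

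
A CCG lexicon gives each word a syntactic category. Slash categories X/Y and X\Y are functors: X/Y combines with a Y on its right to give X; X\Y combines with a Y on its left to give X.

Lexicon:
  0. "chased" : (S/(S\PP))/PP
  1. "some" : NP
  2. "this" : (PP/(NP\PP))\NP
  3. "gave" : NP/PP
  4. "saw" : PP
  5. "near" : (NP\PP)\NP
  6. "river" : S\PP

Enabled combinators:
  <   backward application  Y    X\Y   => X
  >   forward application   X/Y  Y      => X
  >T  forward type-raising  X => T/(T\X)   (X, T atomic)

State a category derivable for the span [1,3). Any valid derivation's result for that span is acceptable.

[0,7] S   >
  [0,6] S/(S\PP)   >
    [0,1] "chased" : (S/(S\PP))/PP
    [1,6] PP   >
      [1,3] PP/(NP\PP)   <
        [1,2] "some" : NP
        [2,3] "this" : (PP/(NP\PP))\NP
      [3,6] NP\PP   <
        [3,5] NP   >
          [3,4] "gave" : NP/PP
          [4,5] "saw" : PP
        [5,6] "near" : (NP\PP)\NP
  [6,7] "river" : S\PP

PP/(NP\PP)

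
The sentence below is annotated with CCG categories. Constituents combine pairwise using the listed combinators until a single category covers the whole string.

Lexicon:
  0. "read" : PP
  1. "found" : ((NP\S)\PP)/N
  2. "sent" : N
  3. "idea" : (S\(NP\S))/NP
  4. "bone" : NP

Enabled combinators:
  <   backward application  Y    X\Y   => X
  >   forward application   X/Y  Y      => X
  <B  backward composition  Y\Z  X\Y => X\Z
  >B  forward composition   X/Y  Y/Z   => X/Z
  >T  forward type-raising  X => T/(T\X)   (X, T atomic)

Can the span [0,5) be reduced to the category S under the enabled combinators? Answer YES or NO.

[0,5] S   >
  [0,1] S/(S\PP)   >T
    [0,1] "read" : PP
  [1,5] S\PP   <B
    [1,3] (NP\S)\PP   >
      [1,2] "found" : ((NP\S)\PP)/N
      [2,3] "sent" : N
    [3,5] S\(NP\S)   >
      [3,4] "idea" : (S\(NP\S))/NP
      [4,5] "bone" : NP

YES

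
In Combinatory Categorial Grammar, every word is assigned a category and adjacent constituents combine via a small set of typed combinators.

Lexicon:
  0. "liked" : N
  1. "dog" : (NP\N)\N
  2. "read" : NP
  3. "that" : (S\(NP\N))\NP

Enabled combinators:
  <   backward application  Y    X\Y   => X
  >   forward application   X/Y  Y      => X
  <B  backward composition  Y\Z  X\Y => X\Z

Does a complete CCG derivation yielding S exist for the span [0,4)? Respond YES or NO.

YES

[0,4] S   <
  [0,1] "liked" : N
  [1,4] S\N   <B
    [1,2] "dog" : (NP\N)\N
    [2,4] S\(NP\N)   <
      [2,3] "read" : NP
      [3,4] "that" : (S\(NP\N))\NP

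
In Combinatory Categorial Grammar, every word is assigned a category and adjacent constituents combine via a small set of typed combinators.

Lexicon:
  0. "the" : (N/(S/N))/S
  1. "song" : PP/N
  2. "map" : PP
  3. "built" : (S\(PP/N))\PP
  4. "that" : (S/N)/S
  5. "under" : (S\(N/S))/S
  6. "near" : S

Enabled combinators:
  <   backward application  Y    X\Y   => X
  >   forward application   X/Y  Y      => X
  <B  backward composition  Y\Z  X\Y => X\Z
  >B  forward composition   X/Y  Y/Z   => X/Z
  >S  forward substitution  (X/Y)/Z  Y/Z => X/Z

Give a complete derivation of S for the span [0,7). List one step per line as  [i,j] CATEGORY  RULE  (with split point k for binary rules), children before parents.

[0,1] (N/(S/N))/S  lex  "the"
[1,2] PP/N  lex  "song"
[2,3] PP  lex  "map"
[3,4] (S\(PP/N))\PP  lex  "built"
[2,4] S\(PP/N)  <  k=3
[1,4] S  <  k=2
[0,4] N/(S/N)  >  k=1
[4,5] (S/N)/S  lex  "that"
[0,5] N/S  >B  k=4
[5,6] (S\(N/S))/S  lex  "under"
[6,7] S  lex  "near"
[5,7] S\(N/S)  >  k=6
[0,7] S  <  k=5

[0,7] S   <
  [0,5] N/S   >B
    [0,4] N/(S/N)   >
      [0,1] "the" : (N/(S/N))/S
      [1,4] S   <
        [1,2] "song" : PP/N
        [2,4] S\(PP/N)   <
          [2,3] "map" : PP
          [3,4] "built" : (S\(PP/N))\PP
    [4,5] "that" : (S/N)/S
  [5,7] S\(N/S)   >
    [5,6] "under" : (S\(N/S))/S
    [6,7] "near" : S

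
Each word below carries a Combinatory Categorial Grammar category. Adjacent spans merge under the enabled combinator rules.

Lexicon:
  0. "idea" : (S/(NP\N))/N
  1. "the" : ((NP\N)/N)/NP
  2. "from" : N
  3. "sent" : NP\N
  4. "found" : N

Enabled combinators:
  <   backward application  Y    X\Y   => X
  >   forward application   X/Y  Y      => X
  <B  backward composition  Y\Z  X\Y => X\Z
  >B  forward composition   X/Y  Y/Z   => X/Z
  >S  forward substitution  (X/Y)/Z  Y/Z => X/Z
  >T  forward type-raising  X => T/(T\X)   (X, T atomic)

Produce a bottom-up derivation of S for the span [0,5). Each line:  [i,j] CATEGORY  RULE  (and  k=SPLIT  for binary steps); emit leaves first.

[0,5] S   >
  [0,4] S/N   >S
    [0,1] "idea" : (S/(NP\N))/N
    [1,4] (NP\N)/N   >
      [1,2] "the" : ((NP\N)/N)/NP
      [2,4] NP   <
        [2,3] "from" : N
        [3,4] "sent" : NP\N
  [4,5] "found" : N

[0,1] (S/(NP\N))/N  lex  "idea"
[1,2] ((NP\N)/N)/NP  lex  "the"
[2,3] N  lex  "from"
[3,4] NP\N  lex  "sent"
[2,4] NP  <  k=3
[1,4] (NP\N)/N  >  k=2
[0,4] S/N  >S  k=1
[4,5] N  lex  "found"
[0,5] S  >  k=4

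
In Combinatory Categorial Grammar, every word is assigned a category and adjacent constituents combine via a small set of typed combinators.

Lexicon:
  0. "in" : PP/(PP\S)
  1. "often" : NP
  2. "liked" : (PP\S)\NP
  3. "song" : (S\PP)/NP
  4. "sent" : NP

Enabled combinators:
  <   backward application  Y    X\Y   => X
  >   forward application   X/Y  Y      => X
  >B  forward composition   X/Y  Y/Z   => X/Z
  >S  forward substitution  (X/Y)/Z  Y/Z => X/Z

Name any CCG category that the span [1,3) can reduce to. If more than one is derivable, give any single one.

PP\S

[0,5] S   <
  [0,3] PP   >
    [0,1] "in" : PP/(PP\S)
    [1,3] PP\S   <
      [1,2] "often" : NP
      [2,3] "liked" : (PP\S)\NP
  [3,5] S\PP   >
    [3,4] "song" : (S\PP)/NP
    [4,5] "sent" : NP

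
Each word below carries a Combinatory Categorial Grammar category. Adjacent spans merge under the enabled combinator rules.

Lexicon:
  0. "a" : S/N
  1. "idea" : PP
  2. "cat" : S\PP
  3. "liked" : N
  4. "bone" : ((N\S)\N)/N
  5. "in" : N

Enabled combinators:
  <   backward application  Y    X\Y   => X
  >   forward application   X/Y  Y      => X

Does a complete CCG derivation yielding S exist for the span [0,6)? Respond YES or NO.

[0,6] S   >
  [0,1] "a" : S/N
  [1,6] N   <
    [1,3] S   <
      [1,2] "idea" : PP
      [2,3] "cat" : S\PP
    [3,6] N\S   <
      [3,4] "liked" : N
      [4,6] (N\S)\N   >
        [4,5] "bone" : ((N\S)\N)/N
        [5,6] "in" : N

YES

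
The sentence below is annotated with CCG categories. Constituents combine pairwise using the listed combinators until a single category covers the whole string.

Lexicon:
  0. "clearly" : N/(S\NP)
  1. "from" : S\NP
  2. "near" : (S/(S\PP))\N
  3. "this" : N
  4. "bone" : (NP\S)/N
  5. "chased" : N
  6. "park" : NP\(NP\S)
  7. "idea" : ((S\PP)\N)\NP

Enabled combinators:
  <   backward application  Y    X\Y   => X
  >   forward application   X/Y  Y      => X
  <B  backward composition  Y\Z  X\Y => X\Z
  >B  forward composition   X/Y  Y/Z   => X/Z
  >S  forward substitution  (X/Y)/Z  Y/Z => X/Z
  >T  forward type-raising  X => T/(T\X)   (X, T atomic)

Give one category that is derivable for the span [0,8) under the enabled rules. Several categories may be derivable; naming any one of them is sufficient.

[0,8] S   >
  [0,3] S/(S\PP)   <
    [0,2] N   >
      [0,1] "clearly" : N/(S\NP)
      [1,2] "from" : S\NP
    [2,3] "near" : (S/(S\PP))\N
  [3,8] S\PP   <
    [3,4] "this" : N
    [4,8] (S\PP)\N   <
      [4,7] NP   <
        [4,6] NP\S   >
          [4,5] "bone" : (NP\S)/N
          [5,6] "chased" : N
        [6,7] "park" : NP\(NP\S)
      [7,8] "idea" : ((S\PP)\N)\NP

S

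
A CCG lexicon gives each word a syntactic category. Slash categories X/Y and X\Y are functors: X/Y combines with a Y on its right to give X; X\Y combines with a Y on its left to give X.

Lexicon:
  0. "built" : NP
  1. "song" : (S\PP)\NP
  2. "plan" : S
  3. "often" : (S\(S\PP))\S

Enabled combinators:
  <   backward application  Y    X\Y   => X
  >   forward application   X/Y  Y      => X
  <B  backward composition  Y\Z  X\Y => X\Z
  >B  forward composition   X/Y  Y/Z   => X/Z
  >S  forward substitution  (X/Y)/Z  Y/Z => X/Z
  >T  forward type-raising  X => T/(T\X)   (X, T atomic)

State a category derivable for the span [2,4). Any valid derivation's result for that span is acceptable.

S\(S\PP)

[0,4] S   <
  [0,2] S\PP   <
    [0,1] "built" : NP
    [1,2] "song" : (S\PP)\NP
  [2,4] S\(S\PP)   <
    [2,3] "plan" : S
    [3,4] "often" : (S\(S\PP))\S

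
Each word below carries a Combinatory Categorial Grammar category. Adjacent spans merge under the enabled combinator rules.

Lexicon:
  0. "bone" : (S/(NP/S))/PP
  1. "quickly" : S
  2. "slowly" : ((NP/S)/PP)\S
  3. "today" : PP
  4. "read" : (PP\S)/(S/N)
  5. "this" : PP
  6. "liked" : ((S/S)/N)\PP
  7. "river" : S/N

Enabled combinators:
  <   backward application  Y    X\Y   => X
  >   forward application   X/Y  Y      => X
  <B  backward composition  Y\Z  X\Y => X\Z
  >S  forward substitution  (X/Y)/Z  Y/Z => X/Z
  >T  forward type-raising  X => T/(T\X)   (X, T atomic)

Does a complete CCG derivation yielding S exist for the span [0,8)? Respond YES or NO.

NO

(S/(NP/S))/PP S ((NP/S)/PP)\S PP (PP\S)/(S/N) PP ((S/S)/N)\PP S/N
CKY chart[0,8] = {N/(N\PP), NP/(NP\PP), PP, PP/(PP\PP), S/(S\PP)}; S ∉ chart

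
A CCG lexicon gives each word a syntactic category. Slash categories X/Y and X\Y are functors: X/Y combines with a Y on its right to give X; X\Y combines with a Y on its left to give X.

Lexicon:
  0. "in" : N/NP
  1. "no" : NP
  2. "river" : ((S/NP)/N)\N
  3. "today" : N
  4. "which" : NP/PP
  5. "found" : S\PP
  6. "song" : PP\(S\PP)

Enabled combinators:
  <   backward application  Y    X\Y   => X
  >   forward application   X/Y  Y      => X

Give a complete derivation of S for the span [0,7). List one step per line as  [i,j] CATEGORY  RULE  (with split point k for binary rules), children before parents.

[0,1] N/NP  lex  "in"
[1,2] NP  lex  "no"
[0,2] N  >  k=1
[2,3] ((S/NP)/N)\N  lex  "river"
[0,3] (S/NP)/N  <  k=2
[3,4] N  lex  "today"
[0,4] S/NP  >  k=3
[4,5] NP/PP  lex  "which"
[5,6] S\PP  lex  "found"
[6,7] PP\(S\PP)  lex  "song"
[5,7] PP  <  k=6
[4,7] NP  >  k=5
[0,7] S  >  k=4

[0,7] S   >
  [0,4] S/NP   >
    [0,3] (S/NP)/N   <
      [0,2] N   >
        [0,1] "in" : N/NP
        [1,2] "no" : NP
      [2,3] "river" : ((S/NP)/N)\N
    [3,4] "today" : N
  [4,7] NP   >
    [4,5] "which" : NP/PP
    [5,7] PP   <
      [5,6] "found" : S\PP
      [6,7] "song" : PP\(S\PP)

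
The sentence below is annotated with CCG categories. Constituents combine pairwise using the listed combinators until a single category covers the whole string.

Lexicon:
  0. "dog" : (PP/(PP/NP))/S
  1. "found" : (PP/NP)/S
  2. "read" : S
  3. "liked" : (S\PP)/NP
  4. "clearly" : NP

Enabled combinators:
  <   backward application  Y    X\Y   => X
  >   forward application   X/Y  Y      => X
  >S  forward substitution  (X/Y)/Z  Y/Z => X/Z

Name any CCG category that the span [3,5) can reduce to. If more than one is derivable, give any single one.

S\PP

[0,5] S   <
  [0,3] PP   >
    [0,2] PP/S   >S
      [0,1] "dog" : (PP/(PP/NP))/S
      [1,2] "found" : (PP/NP)/S
    [2,3] "read" : S
  [3,5] S\PP   >
    [3,4] "liked" : (S\PP)/NP
    [4,5] "clearly" : NP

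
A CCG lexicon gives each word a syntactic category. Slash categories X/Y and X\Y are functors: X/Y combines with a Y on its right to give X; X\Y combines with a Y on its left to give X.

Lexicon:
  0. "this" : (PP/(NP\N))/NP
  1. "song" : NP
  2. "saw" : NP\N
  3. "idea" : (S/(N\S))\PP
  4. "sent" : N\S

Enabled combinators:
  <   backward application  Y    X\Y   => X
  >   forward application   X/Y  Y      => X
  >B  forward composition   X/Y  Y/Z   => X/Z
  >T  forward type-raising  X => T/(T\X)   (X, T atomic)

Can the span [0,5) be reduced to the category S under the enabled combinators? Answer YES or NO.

YES

[0,5] S   >
  [0,4] S/(N\S)   <
    [0,3] PP   >
      [0,2] PP/(NP\N)   >
        [0,1] "this" : (PP/(NP\N))/NP
        [1,2] "song" : NP
      [2,3] "saw" : NP\N
    [3,4] "idea" : (S/(N\S))\PP
  [4,5] "sent" : N\S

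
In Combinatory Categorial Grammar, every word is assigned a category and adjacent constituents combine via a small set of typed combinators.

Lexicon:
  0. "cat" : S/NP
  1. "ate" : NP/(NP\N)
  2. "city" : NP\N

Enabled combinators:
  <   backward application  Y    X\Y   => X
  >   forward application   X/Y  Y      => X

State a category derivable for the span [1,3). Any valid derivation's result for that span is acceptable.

NP

[0,3] S   >
  [0,1] "cat" : S/NP
  [1,3] NP   >
    [1,2] "ate" : NP/(NP\N)
    [2,3] "city" : NP\N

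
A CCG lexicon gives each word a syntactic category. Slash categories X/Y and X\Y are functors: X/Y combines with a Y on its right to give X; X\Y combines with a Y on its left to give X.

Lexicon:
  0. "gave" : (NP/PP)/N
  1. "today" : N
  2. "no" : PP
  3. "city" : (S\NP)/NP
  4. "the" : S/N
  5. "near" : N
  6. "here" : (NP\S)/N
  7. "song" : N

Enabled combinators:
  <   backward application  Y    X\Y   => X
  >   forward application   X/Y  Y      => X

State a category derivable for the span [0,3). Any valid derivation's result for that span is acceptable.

NP

[0,8] S   <
  [0,3] NP   >
    [0,2] NP/PP   >
      [0,1] "gave" : (NP/PP)/N
      [1,2] "today" : N
    [2,3] "no" : PP
  [3,8] S\NP   >
    [3,4] "city" : (S\NP)/NP
    [4,8] NP   <
      [4,6] S   >
        [4,5] "the" : S/N
        [5,6] "near" : N
      [6,8] NP\S   >
        [6,7] "here" : (NP\S)/N
        [7,8] "song" : N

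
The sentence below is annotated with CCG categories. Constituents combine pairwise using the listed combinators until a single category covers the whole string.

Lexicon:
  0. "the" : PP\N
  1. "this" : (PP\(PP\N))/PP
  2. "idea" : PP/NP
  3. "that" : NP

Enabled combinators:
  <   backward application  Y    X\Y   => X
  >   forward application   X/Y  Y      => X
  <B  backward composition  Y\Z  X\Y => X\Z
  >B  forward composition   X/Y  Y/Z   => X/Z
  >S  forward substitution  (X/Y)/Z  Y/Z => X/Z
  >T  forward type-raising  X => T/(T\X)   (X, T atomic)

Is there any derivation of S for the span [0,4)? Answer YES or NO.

NO

PP\N (PP\(PP\N))/PP PP/NP NP
CKY chart[0,4] = {N/(N\PP), NP/(NP\PP), PP, PP/(PP\PP), S/(S\PP)}; S ∉ chart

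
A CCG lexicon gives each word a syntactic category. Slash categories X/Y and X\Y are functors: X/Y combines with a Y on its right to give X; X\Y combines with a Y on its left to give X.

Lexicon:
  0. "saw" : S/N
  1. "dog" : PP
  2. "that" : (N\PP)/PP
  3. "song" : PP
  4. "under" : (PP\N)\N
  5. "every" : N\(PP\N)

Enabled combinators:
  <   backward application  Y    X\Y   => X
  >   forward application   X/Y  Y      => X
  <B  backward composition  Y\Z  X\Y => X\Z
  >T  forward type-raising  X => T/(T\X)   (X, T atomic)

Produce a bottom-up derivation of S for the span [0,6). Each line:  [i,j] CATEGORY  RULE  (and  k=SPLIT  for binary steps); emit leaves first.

[0,1] S/N  lex  "saw"
[1,2] PP  lex  "dog"
[2,3] (N\PP)/PP  lex  "that"
[3,4] PP  lex  "song"
[2,4] N\PP  >  k=3
[1,4] N  <  k=2
[4,5] (PP\N)\N  lex  "under"
[1,5] PP\N  <  k=4
[5,6] N\(PP\N)  lex  "every"
[1,6] N  <  k=5
[0,6] S  >  k=1

[0,6] S   >
  [0,1] "saw" : S/N
  [1,6] N   <
    [1,5] PP\N   <
      [1,4] N   <
        [1,2] "dog" : PP
        [2,4] N\PP   >
          [2,3] "that" : (N\PP)/PP
          [3,4] "song" : PP
      [4,5] "under" : (PP\N)\N
    [5,6] "every" : N\(PP\N)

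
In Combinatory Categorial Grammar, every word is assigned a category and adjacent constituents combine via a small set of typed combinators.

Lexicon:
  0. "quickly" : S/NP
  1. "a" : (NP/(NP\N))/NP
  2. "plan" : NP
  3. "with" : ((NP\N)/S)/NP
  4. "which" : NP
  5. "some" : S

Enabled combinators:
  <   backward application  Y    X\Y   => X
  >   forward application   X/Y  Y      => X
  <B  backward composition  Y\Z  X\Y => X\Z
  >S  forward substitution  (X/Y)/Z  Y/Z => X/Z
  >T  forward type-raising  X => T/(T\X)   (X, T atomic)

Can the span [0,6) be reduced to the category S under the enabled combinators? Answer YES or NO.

YES

[0,6] S   >
  [0,1] "quickly" : S/NP
  [1,6] NP   >
    [1,3] NP/(NP\N)   >
      [1,2] "a" : (NP/(NP\N))/NP
      [2,3] "plan" : NP
    [3,6] NP\N   >
      [3,5] (NP\N)/S   >
        [3,4] "with" : ((NP\N)/S)/NP
        [4,5] "which" : NP
      [5,6] "some" : S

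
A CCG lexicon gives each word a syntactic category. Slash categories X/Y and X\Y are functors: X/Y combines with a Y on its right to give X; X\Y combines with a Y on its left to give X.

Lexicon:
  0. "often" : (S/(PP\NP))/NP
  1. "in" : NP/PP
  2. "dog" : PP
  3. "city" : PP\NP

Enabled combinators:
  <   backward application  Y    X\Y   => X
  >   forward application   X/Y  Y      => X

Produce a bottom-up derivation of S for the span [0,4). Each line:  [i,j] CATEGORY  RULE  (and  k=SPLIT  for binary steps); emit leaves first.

[0,1] (S/(PP\NP))/NP  lex  "often"
[1,2] NP/PP  lex  "in"
[2,3] PP  lex  "dog"
[1,3] NP  >  k=2
[0,3] S/(PP\NP)  >  k=1
[3,4] PP\NP  lex  "city"
[0,4] S  >  k=3

[0,4] S   >
  [0,3] S/(PP\NP)   >
    [0,1] "often" : (S/(PP\NP))/NP
    [1,3] NP   >
      [1,2] "in" : NP/PP
      [2,3] "dog" : PP
  [3,4] "city" : PP\NP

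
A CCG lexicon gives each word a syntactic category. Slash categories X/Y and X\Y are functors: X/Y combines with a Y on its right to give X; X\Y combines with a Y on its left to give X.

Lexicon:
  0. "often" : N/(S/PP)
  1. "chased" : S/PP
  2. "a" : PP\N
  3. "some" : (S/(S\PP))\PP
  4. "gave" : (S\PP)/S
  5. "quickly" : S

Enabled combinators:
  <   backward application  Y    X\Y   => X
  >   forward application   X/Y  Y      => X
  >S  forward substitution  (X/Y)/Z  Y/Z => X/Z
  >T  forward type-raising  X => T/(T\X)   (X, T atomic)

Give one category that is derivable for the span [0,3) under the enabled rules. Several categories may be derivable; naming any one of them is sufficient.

[0,6] S   >
  [0,4] S/(S\PP)   <
    [0,3] PP   <
      [0,2] N   >
        [0,1] "often" : N/(S/PP)
        [1,2] "chased" : S/PP
      [2,3] "a" : PP\N
    [3,4] "some" : (S/(S\PP))\PP
  [4,6] S\PP   >
    [4,5] "gave" : (S\PP)/S
    [5,6] "quickly" : S

PP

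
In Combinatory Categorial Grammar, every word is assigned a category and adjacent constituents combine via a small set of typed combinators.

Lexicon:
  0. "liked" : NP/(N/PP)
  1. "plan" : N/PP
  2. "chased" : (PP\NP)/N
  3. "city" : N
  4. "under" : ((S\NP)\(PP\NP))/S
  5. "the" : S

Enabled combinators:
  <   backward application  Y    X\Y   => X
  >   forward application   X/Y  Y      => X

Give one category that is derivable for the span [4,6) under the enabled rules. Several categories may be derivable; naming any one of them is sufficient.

(S\NP)\(PP\NP)

[0,6] S   <
  [0,2] NP   >
    [0,1] "liked" : NP/(N/PP)
    [1,2] "plan" : N/PP
  [2,6] S\NP   <
    [2,4] PP\NP   >
      [2,3] "chased" : (PP\NP)/N
      [3,4] "city" : N
    [4,6] (S\NP)\(PP\NP)   >
      [4,5] "under" : ((S\NP)\(PP\NP))/S
      [5,6] "the" : S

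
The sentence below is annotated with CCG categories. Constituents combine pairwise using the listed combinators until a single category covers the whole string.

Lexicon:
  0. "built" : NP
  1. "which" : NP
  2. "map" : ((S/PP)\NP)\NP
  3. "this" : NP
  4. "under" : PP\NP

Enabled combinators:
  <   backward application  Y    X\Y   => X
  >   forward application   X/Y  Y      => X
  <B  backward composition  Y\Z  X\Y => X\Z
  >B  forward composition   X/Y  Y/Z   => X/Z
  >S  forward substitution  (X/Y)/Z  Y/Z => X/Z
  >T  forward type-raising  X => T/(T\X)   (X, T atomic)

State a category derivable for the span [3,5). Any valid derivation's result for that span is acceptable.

[0,5] S   >
  [0,3] S/PP   <
    [0,1] "built" : NP
    [1,3] (S/PP)\NP   <
      [1,2] "which" : NP
      [2,3] "map" : ((S/PP)\NP)\NP
  [3,5] PP   >
    [3,4] PP/(PP\NP)   >T
      [3,4] "this" : NP
    [4,5] "under" : PP\NP

PP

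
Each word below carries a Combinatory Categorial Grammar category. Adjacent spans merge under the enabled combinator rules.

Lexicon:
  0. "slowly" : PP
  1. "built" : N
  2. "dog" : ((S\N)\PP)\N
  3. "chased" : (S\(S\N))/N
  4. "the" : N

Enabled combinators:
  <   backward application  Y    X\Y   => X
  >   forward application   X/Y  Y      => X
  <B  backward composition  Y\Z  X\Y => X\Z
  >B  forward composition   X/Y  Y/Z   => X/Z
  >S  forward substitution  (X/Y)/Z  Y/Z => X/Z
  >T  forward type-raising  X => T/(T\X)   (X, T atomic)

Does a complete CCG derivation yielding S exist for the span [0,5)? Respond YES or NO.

[0,5] S   <
  [0,3] S\N   <
    [0,1] "slowly" : PP
    [1,3] (S\N)\PP   <
      [1,2] "built" : N
      [2,3] "dog" : ((S\N)\PP)\N
  [3,5] S\(S\N)   >
    [3,4] "chased" : (S\(S\N))/N
    [4,5] "the" : N

YES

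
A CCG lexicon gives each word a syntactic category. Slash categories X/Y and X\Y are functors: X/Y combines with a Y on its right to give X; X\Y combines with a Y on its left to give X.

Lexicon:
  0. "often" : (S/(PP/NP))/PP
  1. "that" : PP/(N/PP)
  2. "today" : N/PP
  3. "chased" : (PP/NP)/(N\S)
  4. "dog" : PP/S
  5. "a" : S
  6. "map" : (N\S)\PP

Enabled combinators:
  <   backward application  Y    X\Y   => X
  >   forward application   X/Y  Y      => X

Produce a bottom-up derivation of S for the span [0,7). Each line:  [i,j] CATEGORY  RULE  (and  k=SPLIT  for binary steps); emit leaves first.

[0,1] (S/(PP/NP))/PP  lex  "often"
[1,2] PP/(N/PP)  lex  "that"
[2,3] N/PP  lex  "today"
[1,3] PP  >  k=2
[0,3] S/(PP/NP)  >  k=1
[3,4] (PP/NP)/(N\S)  lex  "chased"
[4,5] PP/S  lex  "dog"
[5,6] S  lex  "a"
[4,6] PP  >  k=5
[6,7] (N\S)\PP  lex  "map"
[4,7] N\S  <  k=6
[3,7] PP/NP  >  k=4
[0,7] S  >  k=3

[0,7] S   >
  [0,3] S/(PP/NP)   >
    [0,1] "often" : (S/(PP/NP))/PP
    [1,3] PP   >
      [1,2] "that" : PP/(N/PP)
      [2,3] "today" : N/PP
  [3,7] PP/NP   >
    [3,4] "chased" : (PP/NP)/(N\S)
    [4,7] N\S   <
      [4,6] PP   >
        [4,5] "dog" : PP/S
        [5,6] "a" : S
      [6,7] "map" : (N\S)\PP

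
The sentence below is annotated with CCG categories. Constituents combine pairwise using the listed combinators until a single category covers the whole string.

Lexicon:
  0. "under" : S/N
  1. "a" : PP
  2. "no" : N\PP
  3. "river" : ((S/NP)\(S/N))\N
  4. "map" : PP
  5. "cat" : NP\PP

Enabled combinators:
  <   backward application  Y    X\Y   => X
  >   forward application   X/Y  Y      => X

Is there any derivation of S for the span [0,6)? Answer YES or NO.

YES

[0,6] S   >
  [0,4] S/NP   <
    [0,1] "under" : S/N
    [1,4] (S/NP)\(S/N)   <
      [1,3] N   <
        [1,2] "a" : PP
        [2,3] "no" : N\PP
      [3,4] "river" : ((S/NP)\(S/N))\N
  [4,6] NP   <
    [4,5] "map" : PP
    [5,6] "cat" : NP\PP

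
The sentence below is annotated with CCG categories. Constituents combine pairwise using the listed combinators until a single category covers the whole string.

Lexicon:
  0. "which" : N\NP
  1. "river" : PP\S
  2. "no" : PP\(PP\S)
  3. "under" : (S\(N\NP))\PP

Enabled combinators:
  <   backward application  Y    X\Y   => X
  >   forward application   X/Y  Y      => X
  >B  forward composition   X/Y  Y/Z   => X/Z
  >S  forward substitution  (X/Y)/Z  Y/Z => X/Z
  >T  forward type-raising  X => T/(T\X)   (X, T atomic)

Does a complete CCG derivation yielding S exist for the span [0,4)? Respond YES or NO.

YES

[0,4] S   <
  [0,1] "which" : N\NP
  [1,4] S\(N\NP)   <
    [1,3] PP   <
      [1,2] "river" : PP\S
      [2,3] "no" : PP\(PP\S)
    [3,4] "under" : (S\(N\NP))\PP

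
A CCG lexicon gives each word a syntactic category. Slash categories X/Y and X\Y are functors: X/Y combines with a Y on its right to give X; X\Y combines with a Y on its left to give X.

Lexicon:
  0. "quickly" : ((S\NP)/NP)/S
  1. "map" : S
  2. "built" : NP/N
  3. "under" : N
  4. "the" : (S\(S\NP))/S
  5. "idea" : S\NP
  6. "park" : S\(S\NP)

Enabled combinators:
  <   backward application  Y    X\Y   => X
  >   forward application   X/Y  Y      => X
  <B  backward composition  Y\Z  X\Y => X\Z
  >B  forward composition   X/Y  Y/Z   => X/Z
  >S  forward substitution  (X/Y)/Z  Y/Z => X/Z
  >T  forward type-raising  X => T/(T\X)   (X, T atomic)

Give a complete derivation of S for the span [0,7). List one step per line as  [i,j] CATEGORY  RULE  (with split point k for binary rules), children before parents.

[0,1] ((S\NP)/NP)/S  lex  "quickly"
[1,2] S  lex  "map"
[0,2] (S\NP)/NP  >  k=1
[2,3] NP/N  lex  "built"
[3,4] N  lex  "under"
[2,4] NP  >  k=3
[0,4] S\NP  >  k=2
[4,5] (S\(S\NP))/S  lex  "the"
[5,6] S\NP  lex  "idea"
[6,7] S\(S\NP)  lex  "park"
[5,7] S  <  k=6
[4,7] S\(S\NP)  >  k=5
[0,7] S  <  k=4

[0,7] S   <
  [0,4] S\NP   >
    [0,2] (S\NP)/NP   >
      [0,1] "quickly" : ((S\NP)/NP)/S
      [1,2] "map" : S
    [2,4] NP   >
      [2,3] "built" : NP/N
      [3,4] "under" : N
  [4,7] S\(S\NP)   >
    [4,5] "the" : (S\(S\NP))/S
    [5,7] S   <
      [5,6] "idea" : S\NP
      [6,7] "park" : S\(S\NP)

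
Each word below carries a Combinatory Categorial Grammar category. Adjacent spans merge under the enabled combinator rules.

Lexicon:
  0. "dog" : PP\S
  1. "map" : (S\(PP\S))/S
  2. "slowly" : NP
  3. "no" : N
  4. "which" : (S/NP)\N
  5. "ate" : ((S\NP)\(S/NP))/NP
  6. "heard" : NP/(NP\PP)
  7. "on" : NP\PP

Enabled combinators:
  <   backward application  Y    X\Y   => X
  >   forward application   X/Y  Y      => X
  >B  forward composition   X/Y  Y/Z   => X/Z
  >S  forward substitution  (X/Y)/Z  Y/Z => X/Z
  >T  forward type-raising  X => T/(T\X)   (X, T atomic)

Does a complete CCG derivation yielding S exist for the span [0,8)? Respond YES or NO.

YES

[0,8] S   <
  [0,1] "dog" : PP\S
  [1,8] S\(PP\S)   >
    [1,2] "map" : (S\(PP\S))/S
    [2,8] S   >
      [2,3] S/(S\NP)   >T
        [2,3] "slowly" : NP
      [3,8] S\NP   <
        [3,5] S/NP   <
          [3,4] "no" : N
          [4,5] "which" : (S/NP)\N
        [5,8] (S\NP)\(S/NP)   >
          [5,6] "ate" : ((S\NP)\(S/NP))/NP
          [6,8] NP   >
            [6,7] "heard" : NP/(NP\PP)
            [7,8] "on" : NP\PP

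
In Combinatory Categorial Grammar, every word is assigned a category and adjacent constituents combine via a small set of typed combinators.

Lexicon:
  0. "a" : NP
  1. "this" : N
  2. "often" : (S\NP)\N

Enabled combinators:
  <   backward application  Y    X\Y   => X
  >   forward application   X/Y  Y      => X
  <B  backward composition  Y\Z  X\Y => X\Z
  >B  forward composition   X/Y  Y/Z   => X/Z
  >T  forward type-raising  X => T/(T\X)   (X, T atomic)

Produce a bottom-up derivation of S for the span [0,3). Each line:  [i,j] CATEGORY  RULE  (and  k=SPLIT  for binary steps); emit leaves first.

[0,1] NP  lex  "a"
[1,2] N  lex  "this"
[2,3] (S\NP)\N  lex  "often"
[1,3] S\NP  <  k=2
[0,3] S  <  k=1

[0,3] S   <
  [0,1] "a" : NP
  [1,3] S\NP   <
    [1,2] "this" : N
    [2,3] "often" : (S\NP)\N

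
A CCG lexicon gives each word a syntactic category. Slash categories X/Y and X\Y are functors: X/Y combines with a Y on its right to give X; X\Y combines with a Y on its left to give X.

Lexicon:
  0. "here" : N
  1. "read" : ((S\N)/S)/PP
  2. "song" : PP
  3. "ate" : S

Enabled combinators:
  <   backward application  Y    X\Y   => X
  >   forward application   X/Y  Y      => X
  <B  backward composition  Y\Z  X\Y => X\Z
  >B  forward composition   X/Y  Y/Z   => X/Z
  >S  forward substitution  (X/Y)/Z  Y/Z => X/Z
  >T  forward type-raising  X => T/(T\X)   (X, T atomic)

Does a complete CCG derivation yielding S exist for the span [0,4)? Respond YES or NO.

[0,4] S   <
  [0,1] "here" : N
  [1,4] S\N   >
    [1,3] (S\N)/S   >
      [1,2] "read" : ((S\N)/S)/PP
      [2,3] "song" : PP
    [3,4] "ate" : S

YES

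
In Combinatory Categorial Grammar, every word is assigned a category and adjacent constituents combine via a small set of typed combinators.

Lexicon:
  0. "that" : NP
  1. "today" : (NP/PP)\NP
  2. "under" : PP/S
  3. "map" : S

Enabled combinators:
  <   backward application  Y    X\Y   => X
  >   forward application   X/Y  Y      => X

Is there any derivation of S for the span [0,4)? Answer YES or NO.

NO

NP (NP/PP)\NP PP/S S
CKY chart[0,4] = {NP}; S ∉ chart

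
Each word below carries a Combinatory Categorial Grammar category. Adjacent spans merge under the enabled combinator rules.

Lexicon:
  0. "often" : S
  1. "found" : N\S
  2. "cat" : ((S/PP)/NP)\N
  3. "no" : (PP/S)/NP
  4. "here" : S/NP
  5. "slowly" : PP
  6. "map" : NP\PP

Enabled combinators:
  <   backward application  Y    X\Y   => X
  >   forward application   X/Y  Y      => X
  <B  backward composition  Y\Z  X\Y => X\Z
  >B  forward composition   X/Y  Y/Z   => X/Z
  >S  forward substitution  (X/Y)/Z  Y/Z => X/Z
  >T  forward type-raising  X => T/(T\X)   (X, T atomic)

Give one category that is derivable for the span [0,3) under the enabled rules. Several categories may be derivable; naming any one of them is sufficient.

[0,7] S   >
  [0,5] S/NP   >S
    [0,3] (S/PP)/NP   <
      [0,2] N   <
        [0,1] "often" : S
        [1,2] "found" : N\S
      [2,3] "cat" : ((S/PP)/NP)\N
    [3,5] PP/NP   >S
      [3,4] "no" : (PP/S)/NP
      [4,5] "here" : S/NP
  [5,7] NP   <
    [5,6] "slowly" : PP
    [6,7] "map" : NP\PP

(S/PP)/NP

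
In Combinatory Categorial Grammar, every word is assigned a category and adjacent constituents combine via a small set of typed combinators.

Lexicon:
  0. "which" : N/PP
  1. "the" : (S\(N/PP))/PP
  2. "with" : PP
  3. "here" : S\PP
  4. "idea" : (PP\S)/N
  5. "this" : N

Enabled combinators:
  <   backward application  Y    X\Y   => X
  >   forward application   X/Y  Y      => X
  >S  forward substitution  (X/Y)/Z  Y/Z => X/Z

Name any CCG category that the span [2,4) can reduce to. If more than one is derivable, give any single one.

[0,6] S   <
  [0,1] "which" : N/PP
  [1,6] S\(N/PP)   >
    [1,2] "the" : (S\(N/PP))/PP
    [2,6] PP   <
      [2,4] S   <
        [2,3] "with" : PP
        [3,4] "here" : S\PP
      [4,6] PP\S   >
        [4,5] "idea" : (PP\S)/N
        [5,6] "this" : N

S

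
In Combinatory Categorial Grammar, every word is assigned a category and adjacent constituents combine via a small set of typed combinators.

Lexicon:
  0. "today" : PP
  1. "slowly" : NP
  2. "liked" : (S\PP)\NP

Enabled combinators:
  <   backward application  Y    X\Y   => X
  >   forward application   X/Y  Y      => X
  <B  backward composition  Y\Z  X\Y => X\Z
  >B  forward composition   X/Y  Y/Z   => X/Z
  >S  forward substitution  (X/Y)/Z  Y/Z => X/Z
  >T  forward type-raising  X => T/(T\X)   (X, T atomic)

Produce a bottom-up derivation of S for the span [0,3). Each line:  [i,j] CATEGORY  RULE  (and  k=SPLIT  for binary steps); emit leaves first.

[0,1] PP  lex  "today"
[1,2] NP  lex  "slowly"
[2,3] (S\PP)\NP  lex  "liked"
[1,3] S\PP  <  k=2
[0,3] S  <  k=1

[0,3] S   <
  [0,1] "today" : PP
  [1,3] S\PP   <
    [1,2] "slowly" : NP
    [2,3] "liked" : (S\PP)\NP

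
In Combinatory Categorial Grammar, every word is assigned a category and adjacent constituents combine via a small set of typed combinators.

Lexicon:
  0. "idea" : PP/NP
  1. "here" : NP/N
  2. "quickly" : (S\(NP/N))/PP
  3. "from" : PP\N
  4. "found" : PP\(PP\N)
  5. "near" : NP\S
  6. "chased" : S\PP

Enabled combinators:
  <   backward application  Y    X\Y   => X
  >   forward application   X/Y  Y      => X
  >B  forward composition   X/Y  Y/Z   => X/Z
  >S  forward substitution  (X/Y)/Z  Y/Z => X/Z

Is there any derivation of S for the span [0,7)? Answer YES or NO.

[0,7] S   <
  [0,6] PP   >
    [0,1] "idea" : PP/NP
    [1,6] NP   <
      [1,5] S   <
        [1,2] "here" : NP/N
        [2,5] S\(NP/N)   >
          [2,3] "quickly" : (S\(NP/N))/PP
          [3,5] PP   <
            [3,4] "from" : PP\N
            [4,5] "found" : PP\(PP\N)
      [5,6] "near" : NP\S
  [6,7] "chased" : S\PP

YES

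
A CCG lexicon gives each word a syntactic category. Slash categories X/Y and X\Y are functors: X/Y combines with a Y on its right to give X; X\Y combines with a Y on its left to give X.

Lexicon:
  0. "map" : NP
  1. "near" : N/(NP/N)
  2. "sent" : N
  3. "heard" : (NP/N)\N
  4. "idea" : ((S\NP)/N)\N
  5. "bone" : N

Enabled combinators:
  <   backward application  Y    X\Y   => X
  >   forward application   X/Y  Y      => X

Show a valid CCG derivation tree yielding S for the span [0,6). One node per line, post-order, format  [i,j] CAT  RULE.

[0,1] NP  lex  "map"
[1,2] N/(NP/N)  lex  "near"
[2,3] N  lex  "sent"
[3,4] (NP/N)\N  lex  "heard"
[2,4] NP/N  <  k=3
[1,4] N  >  k=2
[4,5] ((S\NP)/N)\N  lex  "idea"
[1,5] (S\NP)/N  <  k=4
[5,6] N  lex  "bone"
[1,6] S\NP  >  k=5
[0,6] S  <  k=1

[0,6] S   <
  [0,1] "map" : NP
  [1,6] S\NP   >
    [1,5] (S\NP)/N   <
      [1,4] N   >
        [1,2] "near" : N/(NP/N)
        [2,4] NP/N   <
          [2,3] "sent" : N
          [3,4] "heard" : (NP/N)\N
      [4,5] "idea" : ((S\NP)/N)\N
    [5,6] "bone" : N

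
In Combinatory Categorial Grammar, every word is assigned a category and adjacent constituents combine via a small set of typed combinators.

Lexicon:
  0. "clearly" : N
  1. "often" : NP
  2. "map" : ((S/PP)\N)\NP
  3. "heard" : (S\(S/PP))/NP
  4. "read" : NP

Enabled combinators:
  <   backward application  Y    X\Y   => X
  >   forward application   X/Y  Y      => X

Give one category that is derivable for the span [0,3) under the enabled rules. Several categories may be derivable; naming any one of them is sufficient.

[0,5] S   <
  [0,3] S/PP   <
    [0,1] "clearly" : N
    [1,3] (S/PP)\N   <
      [1,2] "often" : NP
      [2,3] "map" : ((S/PP)\N)\NP
  [3,5] S\(S/PP)   >
    [3,4] "heard" : (S\(S/PP))/NP
    [4,5] "read" : NP

S/PP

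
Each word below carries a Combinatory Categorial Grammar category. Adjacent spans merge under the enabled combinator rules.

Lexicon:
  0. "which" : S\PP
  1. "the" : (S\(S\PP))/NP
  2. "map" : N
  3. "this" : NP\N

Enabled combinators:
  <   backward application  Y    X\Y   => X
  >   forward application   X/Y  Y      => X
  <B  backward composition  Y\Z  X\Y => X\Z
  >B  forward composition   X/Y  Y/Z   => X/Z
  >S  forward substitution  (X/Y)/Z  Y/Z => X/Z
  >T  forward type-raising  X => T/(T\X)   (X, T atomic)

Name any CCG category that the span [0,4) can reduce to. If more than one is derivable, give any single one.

[0,4] S   <
  [0,1] "which" : S\PP
  [1,4] S\(S\PP)   >
    [1,2] "the" : (S\(S\PP))/NP
    [2,4] NP   >
      [2,3] NP/(NP\N)   >T
        [2,3] "map" : N
      [3,4] "this" : NP\N

S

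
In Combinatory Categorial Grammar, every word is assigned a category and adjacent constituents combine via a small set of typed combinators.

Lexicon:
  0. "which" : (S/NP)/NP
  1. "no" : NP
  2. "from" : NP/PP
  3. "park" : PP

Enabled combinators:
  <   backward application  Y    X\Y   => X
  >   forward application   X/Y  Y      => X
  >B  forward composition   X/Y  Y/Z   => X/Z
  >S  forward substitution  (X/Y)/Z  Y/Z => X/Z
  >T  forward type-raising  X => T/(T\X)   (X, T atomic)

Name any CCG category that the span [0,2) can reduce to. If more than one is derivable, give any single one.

[0,4] S   >
  [0,2] S/NP   >
    [0,1] "which" : (S/NP)/NP
    [1,2] "no" : NP
  [2,4] NP   >
    [2,3] "from" : NP/PP
    [3,4] "park" : PP

S/NP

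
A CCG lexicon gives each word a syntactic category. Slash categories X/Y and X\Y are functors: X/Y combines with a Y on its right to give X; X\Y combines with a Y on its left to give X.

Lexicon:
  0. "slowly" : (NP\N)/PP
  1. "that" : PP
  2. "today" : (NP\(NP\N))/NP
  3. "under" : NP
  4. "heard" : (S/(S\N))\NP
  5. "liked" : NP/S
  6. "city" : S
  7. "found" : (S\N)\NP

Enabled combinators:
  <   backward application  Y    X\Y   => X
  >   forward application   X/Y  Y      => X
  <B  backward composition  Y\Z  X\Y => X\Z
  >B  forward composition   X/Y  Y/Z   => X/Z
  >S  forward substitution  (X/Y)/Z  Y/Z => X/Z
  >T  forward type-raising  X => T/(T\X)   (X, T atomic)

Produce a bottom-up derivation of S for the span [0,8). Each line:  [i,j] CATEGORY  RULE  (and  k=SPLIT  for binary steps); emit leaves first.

[0,1] (NP\N)/PP  lex  "slowly"
[1,2] PP  lex  "that"
[0,2] NP\N  >  k=1
[2,3] (NP\(NP\N))/NP  lex  "today"
[3,4] NP  lex  "under"
[2,4] NP\(NP\N)  >  k=3
[0,4] NP  <  k=2
[4,5] (S/(S\N))\NP  lex  "heard"
[0,5] S/(S\N)  <  k=4
[5,6] NP/S  lex  "liked"
[6,7] S  lex  "city"
[5,7] NP  >  k=6
[7,8] (S\N)\NP  lex  "found"
[5,8] S\N  <  k=7
[0,8] S  >  k=5

[0,8] S   >
  [0,5] S/(S\N)   <
    [0,4] NP   <
      [0,2] NP\N   >
        [0,1] "slowly" : (NP\N)/PP
        [1,2] "that" : PP
      [2,4] NP\(NP\N)   >
        [2,3] "today" : (NP\(NP\N))/NP
        [3,4] "under" : NP
    [4,5] "heard" : (S/(S\N))\NP
  [5,8] S\N   <
    [5,7] NP   >
      [5,6] "liked" : NP/S
      [6,7] "city" : S
    [7,8] "found" : (S\N)\NP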